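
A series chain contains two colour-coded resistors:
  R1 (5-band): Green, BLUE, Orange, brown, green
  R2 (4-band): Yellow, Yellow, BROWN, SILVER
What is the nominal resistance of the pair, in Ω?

6070 Ω

R1: green, blue, orange → 563; brown ×10 → 5630 Ω.
R2: yellow, yellow → 44; brown ×10 → 440 Ω.
Series: 5630 + 440 = 6070 Ω.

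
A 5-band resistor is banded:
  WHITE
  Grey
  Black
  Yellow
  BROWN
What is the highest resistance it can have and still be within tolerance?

9898000 Ω

White → 9 (first significant figure)
Grey → 8 (second significant figure)
Black → 0 (third significant figure)
Yellow → ×10^4 multiplier
Brown → ±1% tolerance
980 × 10000 = 9800000 Ω
Highest = 9800000 × (1 + 1/100) = 9898000 Ω.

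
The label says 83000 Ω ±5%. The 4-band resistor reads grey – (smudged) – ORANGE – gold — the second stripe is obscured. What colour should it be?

83000 Ω = 83 × 10^3.
The second band gives digit 3 of the significand, and 3 is orange.

orange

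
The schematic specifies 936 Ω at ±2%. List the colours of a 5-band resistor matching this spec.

white, orange, blue, black, red

936 Ω = 936 × 10^0.
9 → white
3 → orange
6 → blue
Multiplier 10^0 → black.
±2% tolerance → red.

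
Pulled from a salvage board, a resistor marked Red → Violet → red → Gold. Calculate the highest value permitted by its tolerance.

Red → 2 (first significant figure)
Violet → 7 (second significant figure)
Red → ×10^2 multiplier
Gold → ±5% tolerance
27 × 100 = 2700 Ω
Highest = 2700 × (1 + 5/100) = 2835 Ω.

2835 Ω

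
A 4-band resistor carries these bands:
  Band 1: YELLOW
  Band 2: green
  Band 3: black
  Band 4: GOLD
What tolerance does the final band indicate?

±5%

The last band, gold, is the tolerance band.
Gold corresponds to ±5%.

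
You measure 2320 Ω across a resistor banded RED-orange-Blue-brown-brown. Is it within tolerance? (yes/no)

Red → 2 (first significant figure)
Orange → 3 (second significant figure)
Blue → 6 (third significant figure)
Brown → ×10 multiplier
Brown → ±1% tolerance
236 × 10 = 2360 Ω
Allowed range: 2336.4 Ω to 2383.6 Ω.
2320 Ω lies outside that range.

no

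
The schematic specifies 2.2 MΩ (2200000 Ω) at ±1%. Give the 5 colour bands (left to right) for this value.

2200000 Ω = 220 × 10^4.
2 → red
2 → red
0 → black
Multiplier 10^4 → yellow.
±1% tolerance → brown.

red, red, black, yellow, brown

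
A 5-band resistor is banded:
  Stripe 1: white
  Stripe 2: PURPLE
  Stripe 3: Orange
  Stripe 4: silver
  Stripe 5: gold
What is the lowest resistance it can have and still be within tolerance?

9.2435 Ω

White → 9 (first significant figure)
Violet → 7 (second significant figure)
Orange → 3 (third significant figure)
Silver → ×0.01 multiplier
Gold → ±5% tolerance
973 × 0.01 = 9.73 Ω
Lowest = 9.73 × (1 − 5/100) = 9.2435 Ω.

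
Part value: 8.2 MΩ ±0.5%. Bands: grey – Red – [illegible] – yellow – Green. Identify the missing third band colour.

black

8200000 Ω = 820 × 10^4.
The third band gives digit 0 of the significand, and 0 is black.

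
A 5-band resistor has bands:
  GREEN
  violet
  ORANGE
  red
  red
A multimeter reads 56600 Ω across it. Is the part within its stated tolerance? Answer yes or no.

yes

Green → 5 (first significant figure)
Violet → 7 (second significant figure)
Orange → 3 (third significant figure)
Red → ×10^2 multiplier
Red → ±2% tolerance
573 × 100 = 57300 Ω
Allowed range: 56154 Ω to 58446 Ω.
56600 Ω lies inside that range.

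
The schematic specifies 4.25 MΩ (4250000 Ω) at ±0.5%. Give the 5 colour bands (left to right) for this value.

4250000 Ω = 425 × 10^4.
4 → yellow
2 → red
5 → green
Multiplier 10^4 → yellow.
±0.5% tolerance → green.

yellow, red, green, yellow, green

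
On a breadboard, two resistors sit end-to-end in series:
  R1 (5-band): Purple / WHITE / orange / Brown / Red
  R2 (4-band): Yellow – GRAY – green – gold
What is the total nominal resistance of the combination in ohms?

R1: violet, white, orange → 793; brown ×10 → 7930 Ω.
R2: yellow, grey → 48; green ×10^5 → 4800000 Ω.
Series: 7930 + 4800000 = 4807930 Ω.

4807930 Ω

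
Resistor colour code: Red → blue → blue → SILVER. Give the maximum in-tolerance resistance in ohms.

28600000 Ω

Red → 2 (first significant figure)
Blue → 6 (second significant figure)
Blue → ×10^6 multiplier
Silver → ±10% tolerance
26 × 1000000 = 26000000 Ω
Maximum = 26000000 × (1 + 10/100) = 28600000 Ω.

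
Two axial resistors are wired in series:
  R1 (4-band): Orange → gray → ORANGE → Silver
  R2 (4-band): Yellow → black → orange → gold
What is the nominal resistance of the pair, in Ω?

R1: orange, grey → 38; orange ×10^3 → 38000 Ω.
R2: yellow, black → 40; orange ×10^3 → 40000 Ω.
Series: 38000 + 40000 = 78000 Ω.

78000 Ω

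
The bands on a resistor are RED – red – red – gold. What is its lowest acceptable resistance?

2090 Ω

Red → 2 (first significant figure)
Red → 2 (second significant figure)
Red → ×10^2 multiplier
Gold → ±5% tolerance
22 × 100 = 2200 Ω
Lowest = 2200 × (1 − 5/100) = 2090 Ω.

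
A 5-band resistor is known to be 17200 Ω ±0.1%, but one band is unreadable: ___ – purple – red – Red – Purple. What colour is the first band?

brown

17200 Ω = 172 × 10^2.
The first band gives digit 1 of the significand, and 1 is brown.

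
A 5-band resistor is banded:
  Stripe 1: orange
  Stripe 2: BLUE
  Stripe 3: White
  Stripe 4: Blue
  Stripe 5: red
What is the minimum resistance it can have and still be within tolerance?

361620000 Ω

Orange → 3 (first significant figure)
Blue → 6 (second significant figure)
White → 9 (third significant figure)
Blue → ×10^6 multiplier
Red → ±2% tolerance
369 × 1000000 = 369000000 Ω
Minimum = 369000000 × (1 − 2/100) = 361620000 Ω.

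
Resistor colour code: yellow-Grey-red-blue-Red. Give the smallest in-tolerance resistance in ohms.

472360000 Ω

Yellow → 4 (first significant figure)
Grey → 8 (second significant figure)
Red → 2 (third significant figure)
Blue → ×10^6 multiplier
Red → ±2% tolerance
482 × 1000000 = 482000000 Ω
Smallest = 482000000 × (1 − 2/100) = 472360000 Ω.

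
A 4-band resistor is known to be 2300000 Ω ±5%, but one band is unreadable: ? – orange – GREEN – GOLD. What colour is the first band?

red

2300000 Ω = 23 × 10^5.
The first band gives digit 2 of the significand, and 2 is red.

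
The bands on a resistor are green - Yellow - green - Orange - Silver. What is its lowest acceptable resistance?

Green → 5 (first significant figure)
Yellow → 4 (second significant figure)
Green → 5 (third significant figure)
Orange → ×10^3 multiplier
Silver → ±10% tolerance
545 × 1000 = 545000 Ω
Lowest = 545000 × (1 − 10/100) = 490500 Ω.

490500 Ω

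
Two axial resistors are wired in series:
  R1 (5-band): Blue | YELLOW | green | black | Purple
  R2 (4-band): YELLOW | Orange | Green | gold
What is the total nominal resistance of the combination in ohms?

R1: blue, yellow, green → 645; black ×1 → 645 Ω.
R2: yellow, orange → 43; green ×10^5 → 4300000 Ω.
Series: 645 + 4300000 = 4300645 Ω.

4300645 Ω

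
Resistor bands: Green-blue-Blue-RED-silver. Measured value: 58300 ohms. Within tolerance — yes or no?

yes

Green → 5 (first significant figure)
Blue → 6 (second significant figure)
Blue → 6 (third significant figure)
Red → ×10^2 multiplier
Silver → ±10% tolerance
566 × 100 = 56600 Ω
Allowed range: 50940 Ω to 62260 Ω.
58300 ohms lies inside that range.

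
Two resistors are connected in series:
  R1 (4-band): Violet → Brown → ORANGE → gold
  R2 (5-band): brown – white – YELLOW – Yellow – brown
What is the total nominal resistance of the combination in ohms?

R1: violet, brown → 71; orange ×10^3 → 71000 Ω.
R2: brown, white, yellow → 194; yellow ×10^4 → 1940000 Ω.
Series: 71000 + 1940000 = 2011000 Ω.

2011000 Ω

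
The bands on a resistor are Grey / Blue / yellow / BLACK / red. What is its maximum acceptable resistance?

881.28 Ω

Grey → 8 (first significant figure)
Blue → 6 (second significant figure)
Yellow → 4 (third significant figure)
Black → ×1 multiplier
Red → ±2% tolerance
864 × 1 = 864 Ω
Maximum = 864 × (1 + 2/100) = 881.28 Ω.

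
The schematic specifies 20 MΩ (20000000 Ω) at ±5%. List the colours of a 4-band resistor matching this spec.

20000000 Ω = 20 × 10^6.
2 → red
0 → black
Multiplier 10^6 → blue.
±5% tolerance → gold.

red, black, blue, gold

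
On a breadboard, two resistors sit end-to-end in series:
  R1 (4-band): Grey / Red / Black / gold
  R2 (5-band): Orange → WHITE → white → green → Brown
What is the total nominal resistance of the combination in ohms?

R1: grey, red → 82; black ×1 → 82 Ω.
R2: orange, white, white → 399; green ×10^5 → 39900000 Ω.
Series: 82 + 39900000 = 39900082 Ω.

39900082 Ω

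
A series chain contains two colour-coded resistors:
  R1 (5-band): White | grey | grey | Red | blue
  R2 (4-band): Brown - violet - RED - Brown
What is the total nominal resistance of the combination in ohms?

R1: white, grey, grey → 988; red ×10^2 → 98800 Ω.
R2: brown, violet → 17; red ×10^2 → 1700 Ω.
Series: 98800 + 1700 = 100500 Ω.

100500 Ω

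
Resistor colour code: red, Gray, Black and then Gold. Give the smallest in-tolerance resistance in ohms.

Red → 2 (first significant figure)
Grey → 8 (second significant figure)
Black → ×1 multiplier
Gold → ±5% tolerance
28 × 1 = 28 Ω
Smallest = 28 × (1 − 5/100) = 26.6 Ω.

26.6 Ω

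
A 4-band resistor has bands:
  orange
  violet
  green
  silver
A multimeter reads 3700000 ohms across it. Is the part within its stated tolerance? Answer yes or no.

Orange → 3 (first significant figure)
Violet → 7 (second significant figure)
Green → ×10^5 multiplier
Silver → ±10% tolerance
37 × 100000 = 3700000 Ω
Allowed range: 3330000 Ω to 4070000 Ω.
3700000 ohms lies inside that range.

yes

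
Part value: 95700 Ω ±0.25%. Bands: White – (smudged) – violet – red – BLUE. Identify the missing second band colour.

green

95700 Ω = 957 × 10^2.
The second band gives digit 5 of the significand, and 5 is green.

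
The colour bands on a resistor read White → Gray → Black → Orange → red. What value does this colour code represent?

White → 9 (first significant figure)
Grey → 8 (second significant figure)
Black → 0 (third significant figure)
Orange → ×10^3 multiplier
980 × 1000 = 980000 Ω

980000 Ω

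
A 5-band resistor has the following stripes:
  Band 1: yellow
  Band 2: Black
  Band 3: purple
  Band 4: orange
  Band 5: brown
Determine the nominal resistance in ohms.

Yellow → 4 (first significant figure)
Black → 0 (second significant figure)
Violet → 7 (third significant figure)
Orange → ×10^3 multiplier
407 × 1000 = 407000 Ω

407000 Ω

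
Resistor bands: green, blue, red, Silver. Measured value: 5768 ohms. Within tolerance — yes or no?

yes

Green → 5 (first significant figure)
Blue → 6 (second significant figure)
Red → ×10^2 multiplier
Silver → ±10% tolerance
56 × 100 = 5600 Ω
Allowed range: 5040 Ω to 6160 Ω.
5768 ohms lies inside that range.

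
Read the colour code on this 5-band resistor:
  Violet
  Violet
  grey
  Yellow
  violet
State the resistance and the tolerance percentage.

Violet → 7 (first significant figure)
Violet → 7 (second significant figure)
Grey → 8 (third significant figure)
Yellow → ×10^4 multiplier
Violet → ±0.1% tolerance
778 × 10000 = 7780000 Ω

7780000 Ω ±0.1%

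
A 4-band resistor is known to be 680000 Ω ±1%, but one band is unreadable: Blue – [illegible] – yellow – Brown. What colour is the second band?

680000 Ω = 68 × 10^4.
The second band gives digit 8 of the significand, and 8 is grey.

grey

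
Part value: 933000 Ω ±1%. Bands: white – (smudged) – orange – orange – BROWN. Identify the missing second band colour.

933000 Ω = 933 × 10^3.
The second band gives digit 3 of the significand, and 3 is orange.

orange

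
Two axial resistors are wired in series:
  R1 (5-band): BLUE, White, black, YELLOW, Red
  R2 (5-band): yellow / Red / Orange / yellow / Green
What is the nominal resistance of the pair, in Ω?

11130000 Ω

R1: blue, white, black → 690; yellow ×10^4 → 6900000 Ω.
R2: yellow, red, orange → 423; yellow ×10^4 → 4230000 Ω.
Series: 6900000 + 4230000 = 11130000 Ω.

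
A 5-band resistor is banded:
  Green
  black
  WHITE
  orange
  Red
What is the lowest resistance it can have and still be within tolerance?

Green → 5 (first significant figure)
Black → 0 (second significant figure)
White → 9 (third significant figure)
Orange → ×10^3 multiplier
Red → ±2% tolerance
509 × 1000 = 509000 Ω
Lowest = 509000 × (1 − 2/100) = 498820 Ω.

498820 Ω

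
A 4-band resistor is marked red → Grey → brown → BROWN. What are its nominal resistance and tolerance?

280 Ω ±1%

Red → 2 (first significant figure)
Grey → 8 (second significant figure)
Brown → ×10 multiplier
Brown → ±1% tolerance
28 × 10 = 280 Ω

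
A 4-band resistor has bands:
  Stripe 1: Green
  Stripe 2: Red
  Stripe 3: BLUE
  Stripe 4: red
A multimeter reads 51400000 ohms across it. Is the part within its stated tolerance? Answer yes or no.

yes

Green → 5 (first significant figure)
Red → 2 (second significant figure)
Blue → ×10^6 multiplier
Red → ±2% tolerance
52 × 1000000 = 52000000 Ω
Allowed range: 50960000 Ω to 53040000 Ω.
51400000 ohms lies inside that range.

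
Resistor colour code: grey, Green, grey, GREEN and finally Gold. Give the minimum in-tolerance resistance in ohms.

Grey → 8 (first significant figure)
Green → 5 (second significant figure)
Grey → 8 (third significant figure)
Green → ×10^5 multiplier
Gold → ±5% tolerance
858 × 100000 = 85800000 Ω
Minimum = 85800000 × (1 − 5/100) = 81510000 Ω.

81510000 Ω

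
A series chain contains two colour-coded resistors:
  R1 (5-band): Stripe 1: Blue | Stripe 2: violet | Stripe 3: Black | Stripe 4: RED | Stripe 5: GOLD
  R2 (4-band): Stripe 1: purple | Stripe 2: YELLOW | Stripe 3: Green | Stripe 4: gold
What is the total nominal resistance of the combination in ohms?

7467000 Ω

R1: blue, violet, black → 670; red ×10^2 → 67000 Ω.
R2: violet, yellow → 74; green ×10^5 → 7400000 Ω.
Series: 67000 + 7400000 = 7467000 Ω.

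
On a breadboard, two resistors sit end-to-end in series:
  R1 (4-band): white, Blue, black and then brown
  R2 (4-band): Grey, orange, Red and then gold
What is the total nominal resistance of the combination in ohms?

R1: white, blue → 96; black ×1 → 96 Ω.
R2: grey, orange → 83; red ×10^2 → 8300 Ω.
Series: 96 + 8300 = 8396 Ω.

8396 Ω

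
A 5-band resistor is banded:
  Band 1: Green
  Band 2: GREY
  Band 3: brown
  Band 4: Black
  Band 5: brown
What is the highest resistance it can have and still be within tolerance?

Green → 5 (first significant figure)
Grey → 8 (second significant figure)
Brown → 1 (third significant figure)
Black → ×1 multiplier
Brown → ±1% tolerance
581 × 1 = 581 Ω
Highest = 581 × (1 + 1/100) = 586.81 Ω.

586.81 Ω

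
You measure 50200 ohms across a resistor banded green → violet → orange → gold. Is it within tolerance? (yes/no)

no

Green → 5 (first significant figure)
Violet → 7 (second significant figure)
Orange → ×10^3 multiplier
Gold → ±5% tolerance
57 × 1000 = 57000 Ω
Allowed range: 54150 Ω to 59850 Ω.
50200 ohms lies outside that range.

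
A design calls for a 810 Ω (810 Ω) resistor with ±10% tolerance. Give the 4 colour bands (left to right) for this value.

810 Ω = 81 × 10^1.
8 → grey
1 → brown
Multiplier 10^1 → brown.
±10% tolerance → silver.

grey, brown, brown, silver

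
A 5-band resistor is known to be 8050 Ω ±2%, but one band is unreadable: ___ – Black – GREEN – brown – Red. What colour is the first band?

grey

8050 Ω = 805 × 10^1.
The first band gives digit 8 of the significand, and 8 is grey.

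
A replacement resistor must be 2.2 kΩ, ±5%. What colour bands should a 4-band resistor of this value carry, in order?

2200 Ω = 22 × 10^2.
2 → red
2 → red
Multiplier 10^2 → red.
±5% tolerance → gold.

red, red, red, gold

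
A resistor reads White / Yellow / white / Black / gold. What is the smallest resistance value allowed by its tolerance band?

White → 9 (first significant figure)
Yellow → 4 (second significant figure)
White → 9 (third significant figure)
Black → ×1 multiplier
Gold → ±5% tolerance
949 × 1 = 949 Ω
Smallest = 949 × (1 − 5/100) = 901.55 Ω.

901.55 Ω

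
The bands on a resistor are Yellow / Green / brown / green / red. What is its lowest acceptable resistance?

44198000 Ω

Yellow → 4 (first significant figure)
Green → 5 (second significant figure)
Brown → 1 (third significant figure)
Green → ×10^5 multiplier
Red → ±2% tolerance
451 × 100000 = 45100000 Ω
Lowest = 45100000 × (1 − 2/100) = 44198000 Ω.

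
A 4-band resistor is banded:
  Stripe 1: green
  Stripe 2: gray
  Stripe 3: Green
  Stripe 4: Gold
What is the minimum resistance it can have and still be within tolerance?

5510000 Ω

Green → 5 (first significant figure)
Grey → 8 (second significant figure)
Green → ×10^5 multiplier
Gold → ±5% tolerance
58 × 100000 = 5800000 Ω
Minimum = 5800000 × (1 − 5/100) = 5510000 Ω.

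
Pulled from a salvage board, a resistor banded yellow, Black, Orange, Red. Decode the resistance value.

Yellow → 4 (first significant figure)
Black → 0 (second significant figure)
Orange → ×10^3 multiplier
40 × 1000 = 40000 Ω

40000 Ω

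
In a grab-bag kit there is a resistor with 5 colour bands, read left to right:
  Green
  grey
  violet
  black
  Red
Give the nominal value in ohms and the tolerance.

587 Ω ±2%

Green → 5 (first significant figure)
Grey → 8 (second significant figure)
Violet → 7 (third significant figure)
Black → ×1 multiplier
Red → ±2% tolerance
587 × 1 = 587 Ω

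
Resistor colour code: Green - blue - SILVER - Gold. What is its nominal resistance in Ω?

Green → 5 (first significant figure)
Blue → 6 (second significant figure)
Silver → ×0.01 multiplier
56 × 0.01 = 0.56 Ω

0.56 Ω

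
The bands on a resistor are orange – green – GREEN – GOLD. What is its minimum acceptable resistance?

3325000 Ω

Orange → 3 (first significant figure)
Green → 5 (second significant figure)
Green → ×10^5 multiplier
Gold → ±5% tolerance
35 × 100000 = 3500000 Ω
Minimum = 3500000 × (1 − 5/100) = 3325000 Ω.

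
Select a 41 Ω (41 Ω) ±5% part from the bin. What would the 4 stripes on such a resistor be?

41 Ω = 41 × 10^0.
4 → yellow
1 → brown
Multiplier 10^0 → black.
±5% tolerance → gold.

yellow, brown, black, gold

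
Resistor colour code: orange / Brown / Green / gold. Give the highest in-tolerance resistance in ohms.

3255000 Ω

Orange → 3 (first significant figure)
Brown → 1 (second significant figure)
Green → ×10^5 multiplier
Gold → ±5% tolerance
31 × 100000 = 3100000 Ω
Highest = 3100000 × (1 + 5/100) = 3255000 Ω.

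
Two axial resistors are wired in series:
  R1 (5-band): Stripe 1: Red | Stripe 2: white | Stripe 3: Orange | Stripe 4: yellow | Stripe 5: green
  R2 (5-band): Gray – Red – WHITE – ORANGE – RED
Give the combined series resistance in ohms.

R1: red, white, orange → 293; yellow ×10^4 → 2930000 Ω.
R2: grey, red, white → 829; orange ×10^3 → 829000 Ω.
Series: 2930000 + 829000 = 3759000 Ω.

3759000 Ω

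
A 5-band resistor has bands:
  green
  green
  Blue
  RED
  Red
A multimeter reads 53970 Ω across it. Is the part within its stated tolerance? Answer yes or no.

Green → 5 (first significant figure)
Green → 5 (second significant figure)
Blue → 6 (third significant figure)
Red → ×10^2 multiplier
Red → ±2% tolerance
556 × 100 = 55600 Ω
Allowed range: 54488 Ω to 56712 Ω.
53970 Ω lies outside that range.

no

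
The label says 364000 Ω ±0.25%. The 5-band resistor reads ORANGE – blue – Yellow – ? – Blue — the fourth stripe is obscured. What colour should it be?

364000 Ω = 364 × 10^3.
The fourth band is the multiplier, 10^3, which is orange.

orange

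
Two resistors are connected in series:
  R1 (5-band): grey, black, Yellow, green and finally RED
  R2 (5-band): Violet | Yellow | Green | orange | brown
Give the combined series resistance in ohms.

R1: grey, black, yellow → 804; green ×10^5 → 80400000 Ω.
R2: violet, yellow, green → 745; orange ×10^3 → 745000 Ω.
Series: 80400000 + 745000 = 81145000 Ω.

81145000 Ω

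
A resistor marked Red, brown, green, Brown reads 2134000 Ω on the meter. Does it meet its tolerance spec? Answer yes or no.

Red → 2 (first significant figure)
Brown → 1 (second significant figure)
Green → ×10^5 multiplier
Brown → ±1% tolerance
21 × 100000 = 2100000 Ω
Allowed range: 2079000 Ω to 2121000 Ω.
2134000 Ω lies outside that range.

no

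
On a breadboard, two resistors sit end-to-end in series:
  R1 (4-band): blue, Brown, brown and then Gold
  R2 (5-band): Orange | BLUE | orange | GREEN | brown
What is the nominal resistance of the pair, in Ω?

36300610 Ω

R1: blue, brown → 61; brown ×10 → 610 Ω.
R2: orange, blue, orange → 363; green ×10^5 → 36300000 Ω.
Series: 610 + 36300000 = 36300610 Ω.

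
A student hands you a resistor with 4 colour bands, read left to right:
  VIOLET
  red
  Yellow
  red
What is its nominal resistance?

720000 Ω

Violet → 7 (first significant figure)
Red → 2 (second significant figure)
Yellow → ×10^4 multiplier
72 × 10000 = 720000 Ω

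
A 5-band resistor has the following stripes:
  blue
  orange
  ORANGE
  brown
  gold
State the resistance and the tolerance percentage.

Blue → 6 (first significant figure)
Orange → 3 (second significant figure)
Orange → 3 (third significant figure)
Brown → ×10 multiplier
Gold → ±5% tolerance
633 × 10 = 6330 Ω

6330 Ω ±5%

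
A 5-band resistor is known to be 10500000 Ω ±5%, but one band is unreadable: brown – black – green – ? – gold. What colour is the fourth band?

green

10500000 Ω = 105 × 10^5.
The fourth band is the multiplier, 10^5, which is green.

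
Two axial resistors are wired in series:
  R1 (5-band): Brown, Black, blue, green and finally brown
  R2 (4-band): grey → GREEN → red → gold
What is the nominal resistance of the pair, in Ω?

R1: brown, black, blue → 106; green ×10^5 → 10600000 Ω.
R2: grey, green → 85; red ×10^2 → 8500 Ω.
Series: 10600000 + 8500 = 10608500 Ω.

10608500 Ω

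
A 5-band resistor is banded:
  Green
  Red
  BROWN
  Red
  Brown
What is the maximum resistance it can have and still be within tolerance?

52621 Ω

Green → 5 (first significant figure)
Red → 2 (second significant figure)
Brown → 1 (third significant figure)
Red → ×10^2 multiplier
Brown → ±1% tolerance
521 × 100 = 52100 Ω
Maximum = 52100 × (1 + 1/100) = 52621 Ω.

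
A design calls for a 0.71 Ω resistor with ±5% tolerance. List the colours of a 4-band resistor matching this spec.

violet, brown, silver, gold

0.71 Ω = 71 × 10^-2.
7 → violet
1 → brown
Multiplier 10^-2 → silver.
±5% tolerance → gold.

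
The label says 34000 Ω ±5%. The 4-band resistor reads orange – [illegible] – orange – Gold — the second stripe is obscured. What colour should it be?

34000 Ω = 34 × 10^3.
The second band gives digit 4 of the significand, and 4 is yellow.

yellow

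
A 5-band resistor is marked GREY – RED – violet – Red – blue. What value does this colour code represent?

82700 Ω

Grey → 8 (first significant figure)
Red → 2 (second significant figure)
Violet → 7 (third significant figure)
Red → ×10^2 multiplier
827 × 100 = 82700 Ω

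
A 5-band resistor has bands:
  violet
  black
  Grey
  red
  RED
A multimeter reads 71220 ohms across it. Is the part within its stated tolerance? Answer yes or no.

Violet → 7 (first significant figure)
Black → 0 (second significant figure)
Grey → 8 (third significant figure)
Red → ×10^2 multiplier
Red → ±2% tolerance
708 × 100 = 70800 Ω
Allowed range: 69384 Ω to 72216 Ω.
71220 ohms lies inside that range.

yes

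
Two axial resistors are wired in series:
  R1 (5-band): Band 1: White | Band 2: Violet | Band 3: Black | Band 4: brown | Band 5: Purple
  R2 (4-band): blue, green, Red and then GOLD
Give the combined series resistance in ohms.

R1: white, violet, black → 970; brown ×10 → 9700 Ω.
R2: blue, green → 65; red ×10^2 → 6500 Ω.
Series: 9700 + 6500 = 16200 Ω.

16200 Ω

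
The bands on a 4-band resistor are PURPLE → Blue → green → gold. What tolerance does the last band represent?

The last band, gold, is the tolerance band.
Gold corresponds to ±5%.

±5%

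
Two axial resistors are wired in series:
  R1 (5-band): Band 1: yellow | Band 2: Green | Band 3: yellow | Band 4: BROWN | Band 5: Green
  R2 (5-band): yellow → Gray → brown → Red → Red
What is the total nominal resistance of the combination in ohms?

R1: yellow, green, yellow → 454; brown ×10 → 4540 Ω.
R2: yellow, grey, brown → 481; red ×10^2 → 48100 Ω.
Series: 4540 + 48100 = 52640 Ω.

52640 Ω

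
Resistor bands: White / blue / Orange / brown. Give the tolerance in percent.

The last band, brown, is the tolerance band.
Brown corresponds to ±1%.

±1%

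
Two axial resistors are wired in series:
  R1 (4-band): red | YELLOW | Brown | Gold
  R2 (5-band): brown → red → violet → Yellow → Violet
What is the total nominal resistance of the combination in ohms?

R1: red, yellow → 24; brown ×10 → 240 Ω.
R2: brown, red, violet → 127; yellow ×10^4 → 1270000 Ω.
Series: 240 + 1270000 = 1270240 Ω.

1270240 Ω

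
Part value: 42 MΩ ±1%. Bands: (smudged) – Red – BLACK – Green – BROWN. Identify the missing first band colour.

42000000 Ω = 420 × 10^5.
The first band gives digit 4 of the significand, and 4 is yellow.

yellow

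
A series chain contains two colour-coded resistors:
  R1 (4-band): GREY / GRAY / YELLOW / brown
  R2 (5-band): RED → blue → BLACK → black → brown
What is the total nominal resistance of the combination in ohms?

880260 Ω

R1: grey, grey → 88; yellow ×10^4 → 880000 Ω.
R2: red, blue, black → 260; black ×1 → 260 Ω.
Series: 880000 + 260 = 880260 Ω.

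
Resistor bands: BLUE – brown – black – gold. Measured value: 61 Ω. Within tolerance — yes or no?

yes

Blue → 6 (first significant figure)
Brown → 1 (second significant figure)
Black → ×1 multiplier
Gold → ±5% tolerance
61 × 1 = 61 Ω
Allowed range: 57.95 Ω to 64.05 Ω.
61 Ω lies inside that range.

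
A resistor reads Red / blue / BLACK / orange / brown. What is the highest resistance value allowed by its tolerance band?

262600 Ω

Red → 2 (first significant figure)
Blue → 6 (second significant figure)
Black → 0 (third significant figure)
Orange → ×10^3 multiplier
Brown → ±1% tolerance
260 × 1000 = 260000 Ω
Highest = 260000 × (1 + 1/100) = 262600 Ω.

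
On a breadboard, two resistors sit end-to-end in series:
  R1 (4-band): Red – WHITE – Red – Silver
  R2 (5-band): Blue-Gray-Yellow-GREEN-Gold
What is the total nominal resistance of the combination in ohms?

R1: red, white → 29; red ×10^2 → 2900 Ω.
R2: blue, grey, yellow → 684; green ×10^5 → 68400000 Ω.
Series: 2900 + 68400000 = 68402900 Ω.

68402900 Ω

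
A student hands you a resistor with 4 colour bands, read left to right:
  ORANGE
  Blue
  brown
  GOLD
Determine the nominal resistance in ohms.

Orange → 3 (first significant figure)
Blue → 6 (second significant figure)
Brown → ×10 multiplier
36 × 10 = 360 Ω

360 Ω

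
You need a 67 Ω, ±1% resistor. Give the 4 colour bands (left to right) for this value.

blue, violet, black, brown

67 Ω = 67 × 10^0.
6 → blue
7 → violet
Multiplier 10^0 → black.
±1% tolerance → brown.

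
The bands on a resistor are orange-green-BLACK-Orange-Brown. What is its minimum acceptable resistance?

346500 Ω

Orange → 3 (first significant figure)
Green → 5 (second significant figure)
Black → 0 (third significant figure)
Orange → ×10^3 multiplier
Brown → ±1% tolerance
350 × 1000 = 350000 Ω
Minimum = 350000 × (1 − 1/100) = 346500 Ω.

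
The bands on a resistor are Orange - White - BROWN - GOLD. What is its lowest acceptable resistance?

Orange → 3 (first significant figure)
White → 9 (second significant figure)
Brown → ×10 multiplier
Gold → ±5% tolerance
39 × 10 = 390 Ω
Lowest = 390 × (1 − 5/100) = 370.5 Ω.

370.5 Ω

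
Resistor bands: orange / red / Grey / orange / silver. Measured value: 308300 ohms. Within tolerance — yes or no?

Orange → 3 (first significant figure)
Red → 2 (second significant figure)
Grey → 8 (third significant figure)
Orange → ×10^3 multiplier
Silver → ±10% tolerance
328 × 1000 = 328000 Ω
Allowed range: 295200 Ω to 360800 Ω.
308300 ohms lies inside that range.

yes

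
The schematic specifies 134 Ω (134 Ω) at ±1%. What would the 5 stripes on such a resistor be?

brown, orange, yellow, black, brown

134 Ω = 134 × 10^0.
1 → brown
3 → orange
4 → yellow
Multiplier 10^0 → black.
±1% tolerance → brown.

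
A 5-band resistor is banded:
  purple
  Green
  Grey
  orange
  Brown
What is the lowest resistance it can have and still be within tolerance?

Violet → 7 (first significant figure)
Green → 5 (second significant figure)
Grey → 8 (third significant figure)
Orange → ×10^3 multiplier
Brown → ±1% tolerance
758 × 1000 = 758000 Ω
Lowest = 758000 × (1 − 1/100) = 750420 Ω.

750420 Ω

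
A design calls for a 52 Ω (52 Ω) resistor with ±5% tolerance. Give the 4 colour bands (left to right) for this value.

green, red, black, gold

52 Ω = 52 × 10^0.
5 → green
2 → red
Multiplier 10^0 → black.
±5% tolerance → gold.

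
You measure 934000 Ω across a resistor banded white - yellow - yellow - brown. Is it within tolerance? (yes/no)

White → 9 (first significant figure)
Yellow → 4 (second significant figure)
Yellow → ×10^4 multiplier
Brown → ±1% tolerance
94 × 10000 = 940000 Ω
Allowed range: 930600 Ω to 949400 Ω.
934000 Ω lies inside that range.

yes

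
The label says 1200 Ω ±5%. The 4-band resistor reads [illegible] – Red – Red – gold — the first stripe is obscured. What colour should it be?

1200 Ω = 12 × 10^2.
The first band gives digit 1 of the significand, and 1 is brown.

brown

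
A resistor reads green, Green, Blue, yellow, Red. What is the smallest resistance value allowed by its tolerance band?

Green → 5 (first significant figure)
Green → 5 (second significant figure)
Blue → 6 (third significant figure)
Yellow → ×10^4 multiplier
Red → ±2% tolerance
556 × 10000 = 5560000 Ω
Smallest = 5560000 × (1 − 2/100) = 5448800 Ω.

5448800 Ω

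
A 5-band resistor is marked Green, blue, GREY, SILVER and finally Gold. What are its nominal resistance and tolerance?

5.68 Ω ±5%

Green → 5 (first significant figure)
Blue → 6 (second significant figure)
Grey → 8 (third significant figure)
Silver → ×0.01 multiplier
Gold → ±5% tolerance
568 × 0.01 = 5.68 Ω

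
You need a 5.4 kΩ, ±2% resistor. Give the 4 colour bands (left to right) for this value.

green, yellow, red, red

5400 Ω = 54 × 10^2.
5 → green
4 → yellow
Multiplier 10^2 → red.
±2% tolerance → red.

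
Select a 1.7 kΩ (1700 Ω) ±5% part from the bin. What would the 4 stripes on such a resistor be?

1700 Ω = 17 × 10^2.
1 → brown
7 → violet
Multiplier 10^2 → red.
±5% tolerance → gold.

brown, violet, red, gold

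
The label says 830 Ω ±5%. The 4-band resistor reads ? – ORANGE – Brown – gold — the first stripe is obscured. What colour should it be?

830 Ω = 83 × 10^1.
The first band gives digit 8 of the significand, and 8 is grey.

grey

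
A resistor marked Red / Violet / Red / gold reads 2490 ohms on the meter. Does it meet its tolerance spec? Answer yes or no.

Red → 2 (first significant figure)
Violet → 7 (second significant figure)
Red → ×10^2 multiplier
Gold → ±5% tolerance
27 × 100 = 2700 Ω
Allowed range: 2565 Ω to 2835 Ω.
2490 ohms lies outside that range.

no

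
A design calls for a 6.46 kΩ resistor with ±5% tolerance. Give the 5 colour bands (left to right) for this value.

blue, yellow, blue, brown, gold

6460 Ω = 646 × 10^1.
6 → blue
4 → yellow
6 → blue
Multiplier 10^1 → brown.
±5% tolerance → gold.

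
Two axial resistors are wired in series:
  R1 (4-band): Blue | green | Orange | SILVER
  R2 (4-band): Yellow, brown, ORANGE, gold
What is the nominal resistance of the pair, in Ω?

106000 Ω

R1: blue, green → 65; orange ×10^3 → 65000 Ω.
R2: yellow, brown → 41; orange ×10^3 → 41000 Ω.
Series: 65000 + 41000 = 106000 Ω.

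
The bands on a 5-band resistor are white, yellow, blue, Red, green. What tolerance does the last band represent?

±0.5%

The last band, green, is the tolerance band.
Green corresponds to ±0.5%.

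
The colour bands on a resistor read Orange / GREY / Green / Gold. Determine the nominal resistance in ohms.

Orange → 3 (first significant figure)
Grey → 8 (second significant figure)
Green → ×10^5 multiplier
38 × 100000 = 3800000 Ω

3800000 Ω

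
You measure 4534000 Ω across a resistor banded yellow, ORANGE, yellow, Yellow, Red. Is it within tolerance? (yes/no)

Yellow → 4 (first significant figure)
Orange → 3 (second significant figure)
Yellow → 4 (third significant figure)
Yellow → ×10^4 multiplier
Red → ±2% tolerance
434 × 10000 = 4340000 Ω
Allowed range: 4253200 Ω to 4426800 Ω.
4534000 Ω lies outside that range.

no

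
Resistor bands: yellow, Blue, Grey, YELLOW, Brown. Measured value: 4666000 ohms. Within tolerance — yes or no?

yes

Yellow → 4 (first significant figure)
Blue → 6 (second significant figure)
Grey → 8 (third significant figure)
Yellow → ×10^4 multiplier
Brown → ±1% tolerance
468 × 10000 = 4680000 Ω
Allowed range: 4633200 Ω to 4726800 Ω.
4666000 ohms lies inside that range.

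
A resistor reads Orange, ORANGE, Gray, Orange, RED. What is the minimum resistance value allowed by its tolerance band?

331240 Ω

Orange → 3 (first significant figure)
Orange → 3 (second significant figure)
Grey → 8 (third significant figure)
Orange → ×10^3 multiplier
Red → ±2% tolerance
338 × 1000 = 338000 Ω
Minimum = 338000 × (1 − 2/100) = 331240 Ω.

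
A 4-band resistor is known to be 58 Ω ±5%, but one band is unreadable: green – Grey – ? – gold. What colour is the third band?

black

58 Ω = 58 × 10^0.
The third band is the multiplier, 10^0, which is black.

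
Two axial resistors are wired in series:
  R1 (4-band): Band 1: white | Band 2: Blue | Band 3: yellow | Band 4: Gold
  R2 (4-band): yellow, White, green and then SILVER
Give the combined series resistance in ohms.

R1: white, blue → 96; yellow ×10^4 → 960000 Ω.
R2: yellow, white → 49; green ×10^5 → 4900000 Ω.
Series: 960000 + 4900000 = 5860000 Ω.

5860000 Ω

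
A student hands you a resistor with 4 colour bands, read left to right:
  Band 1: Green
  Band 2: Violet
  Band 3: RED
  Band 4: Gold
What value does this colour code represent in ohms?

5700 Ω

Green → 5 (first significant figure)
Violet → 7 (second significant figure)
Red → ×10^2 multiplier
57 × 100 = 5700 Ω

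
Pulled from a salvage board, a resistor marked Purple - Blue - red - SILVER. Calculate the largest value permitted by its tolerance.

Violet → 7 (first significant figure)
Blue → 6 (second significant figure)
Red → ×10^2 multiplier
Silver → ±10% tolerance
76 × 100 = 7600 Ω
Largest = 7600 × (1 + 10/100) = 8360 Ω.

8360 Ω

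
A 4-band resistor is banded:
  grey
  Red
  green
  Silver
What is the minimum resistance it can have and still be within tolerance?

7380000 Ω

Grey → 8 (first significant figure)
Red → 2 (second significant figure)
Green → ×10^5 multiplier
Silver → ±10% tolerance
82 × 100000 = 8200000 Ω
Minimum = 8200000 × (1 − 10/100) = 7380000 Ω.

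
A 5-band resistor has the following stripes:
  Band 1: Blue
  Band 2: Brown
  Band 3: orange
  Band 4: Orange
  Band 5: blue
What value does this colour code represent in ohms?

Blue → 6 (first significant figure)
Brown → 1 (second significant figure)
Orange → 3 (third significant figure)
Orange → ×10^3 multiplier
613 × 1000 = 613000 Ω

613000 Ω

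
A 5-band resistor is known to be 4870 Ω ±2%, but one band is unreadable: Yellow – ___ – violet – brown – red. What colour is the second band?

grey

4870 Ω = 487 × 10^1.
The second band gives digit 8 of the significand, and 8 is grey.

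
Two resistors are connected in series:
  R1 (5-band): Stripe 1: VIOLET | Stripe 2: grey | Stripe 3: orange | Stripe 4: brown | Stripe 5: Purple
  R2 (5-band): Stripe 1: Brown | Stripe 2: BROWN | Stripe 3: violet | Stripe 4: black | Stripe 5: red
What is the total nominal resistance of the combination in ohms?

7947 Ω

R1: violet, grey, orange → 783; brown ×10 → 7830 Ω.
R2: brown, brown, violet → 117; black ×1 → 117 Ω.
Series: 7830 + 117 = 7947 Ω.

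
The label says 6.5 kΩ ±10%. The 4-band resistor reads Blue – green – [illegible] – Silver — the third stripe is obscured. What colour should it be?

6500 Ω = 65 × 10^2.
The third band is the multiplier, 10^2, which is red.

red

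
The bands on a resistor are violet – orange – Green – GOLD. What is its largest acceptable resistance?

7665000 Ω

Violet → 7 (first significant figure)
Orange → 3 (second significant figure)
Green → ×10^5 multiplier
Gold → ±5% tolerance
73 × 100000 = 7300000 Ω
Largest = 7300000 × (1 + 5/100) = 7665000 Ω.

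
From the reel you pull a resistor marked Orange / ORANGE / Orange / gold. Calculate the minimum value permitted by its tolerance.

Orange → 3 (first significant figure)
Orange → 3 (second significant figure)
Orange → ×10^3 multiplier
Gold → ±5% tolerance
33 × 1000 = 33000 Ω
Minimum = 33000 × (1 − 5/100) = 31350 Ω.

31350 Ω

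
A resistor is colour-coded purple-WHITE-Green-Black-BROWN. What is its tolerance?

The last band, brown, is the tolerance band.
Brown corresponds to ±1%.

±1%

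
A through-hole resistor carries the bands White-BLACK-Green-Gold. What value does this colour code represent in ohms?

9000000 Ω

White → 9 (first significant figure)
Black → 0 (second significant figure)
Green → ×10^5 multiplier
90 × 100000 = 9000000 Ω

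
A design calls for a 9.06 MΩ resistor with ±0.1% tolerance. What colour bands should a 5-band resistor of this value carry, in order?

9060000 Ω = 906 × 10^4.
9 → white
0 → black
6 → blue
Multiplier 10^4 → yellow.
±0.1% tolerance → violet.

white, black, blue, yellow, violet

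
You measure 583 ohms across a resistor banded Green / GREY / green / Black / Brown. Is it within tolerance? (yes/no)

yes

Green → 5 (first significant figure)
Grey → 8 (second significant figure)
Green → 5 (third significant figure)
Black → ×1 multiplier
Brown → ±1% tolerance
585 × 1 = 585 Ω
Allowed range: 579.15 Ω to 590.85 Ω.
583 ohms lies inside that range.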